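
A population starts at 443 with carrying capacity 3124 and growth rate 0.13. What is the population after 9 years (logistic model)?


(K - N0)/N0 = (3124 - 443)/443 = 2681/443 = 6.05192
r*t = 0.13 * 9 = 1.17; exp(-1.17) = 0.310367
6.05192 * 0.310367 = 1.87832
1 + 1.87832 = 2.87832
N = 3124 / 2.87832 = 1085.36 ≈ 1085

1085


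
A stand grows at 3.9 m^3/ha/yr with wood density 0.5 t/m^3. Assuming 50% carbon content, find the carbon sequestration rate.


C = 3.9 * 0.5 * 0.5 = 0.975 ≈ 0.98 t C/ha/yr

0.98 t C/ha/yr


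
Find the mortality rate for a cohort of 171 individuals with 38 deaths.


Mortality rate = 38 / 171 = 0.222222 ≈ 0.2222

0.2222


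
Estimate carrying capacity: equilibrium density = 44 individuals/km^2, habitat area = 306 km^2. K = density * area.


K = 44 * 306 = 13464 individuals

13464 individuals


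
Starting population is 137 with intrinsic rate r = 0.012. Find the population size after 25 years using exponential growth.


r*t = 0.012 * 25 = 0.3
exp(0.3) = 1.34986
N = 137 * 1.34986 = 184.931 ≈ 185

185


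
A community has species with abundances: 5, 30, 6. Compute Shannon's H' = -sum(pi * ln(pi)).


Total N = 5 + 30 + 6 = 41
Per-species terms:
  p = 5/41 = 0.121951; ln(p) = -2.104136; p*ln(p) = 0.121951 * (-2.104136) = -0.256601
  p = 30/41 = 0.731707; ln(p) = -0.312375; p*ln(p) = 0.731707 * (-0.312375) = -0.228567
  p = 6/41 = 0.146341; ln(p) = -1.921816; p*ln(p) = 0.146341 * (-1.921816) = -0.281240
sum(p*ln(p)) = (-0.256601) + (-0.228567) + (-0.281240) = -0.766408
H' = -(-0.766408) = 0.766408 ≈ 0.7664

0.7664


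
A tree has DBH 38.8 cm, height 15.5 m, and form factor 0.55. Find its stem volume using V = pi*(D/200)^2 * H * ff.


(D/200)^2 = (38.8/200)^2 = 0.194^2 = 0.037636
BA = 3.141593 * 0.037636 = 0.118237 m^2
V = 0.118237 * 15.5 * 0.55 = 1.00797 ≈ 1.008 m^3

1.008 m^3


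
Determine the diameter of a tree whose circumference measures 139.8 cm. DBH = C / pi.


DBH = C / pi = 139.8 / 3.141593 = 44.4997 ≈ 44.50 cm

44.50 cm


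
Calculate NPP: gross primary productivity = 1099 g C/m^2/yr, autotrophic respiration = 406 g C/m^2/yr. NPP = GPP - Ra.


NPP = GPP - Ra = 1099 - 406 = 693 g C/m^2/yr

693 g C/m^2/yr


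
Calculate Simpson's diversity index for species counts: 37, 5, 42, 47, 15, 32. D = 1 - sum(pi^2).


Total N = 37 + 5 + 42 + 47 + 15 + 32 = 178
Per-species terms:
  p = 37/178 = 0.207865; p^2 = 0.207865^2 = 0.043208
  p = 5/178 = 0.028090; p^2 = 0.028090^2 = 0.000789
  p = 42/178 = 0.235955; p^2 = 0.235955^2 = 0.055675
  p = 47/178 = 0.264045; p^2 = 0.264045^2 = 0.069720
  p = 15/178 = 0.084270; p^2 = 0.084270^2 = 0.007101
  p = 32/178 = 0.179775; p^2 = 0.179775^2 = 0.032319
sum(p^2) = 0.043208 + 0.000789 + 0.055675 + 0.069720 + 0.007101 + 0.032319 = 0.208812
D = 1 - 0.208812 = 0.791188 ≈ 0.7912

0.7912


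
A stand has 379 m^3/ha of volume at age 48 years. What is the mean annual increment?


MAI = 379 / 48 = 7.8958 ≈ 7.90 m^3/ha/yr

7.90 m^3/ha/yr


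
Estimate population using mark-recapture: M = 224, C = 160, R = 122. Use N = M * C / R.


N = M * C / R = 224 * 160 / 122 = 35840 / 122 = 293.77 ≈ 294

294 individuals


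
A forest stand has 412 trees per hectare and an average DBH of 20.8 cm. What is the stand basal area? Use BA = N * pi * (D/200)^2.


(D/200)^2 = (20.8/200)^2 = 0.104^2 = 0.010816
Individual BA = 3.141593 * 0.010816 = 0.0339795 m^2
Stand BA = 412 * 0.0339795 = 13.9996 ≈ 14.00 m^2/ha

14.00 m^2/ha


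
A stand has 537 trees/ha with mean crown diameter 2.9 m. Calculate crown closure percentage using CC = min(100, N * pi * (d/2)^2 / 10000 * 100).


(d/2)^2 = (2.9/2)^2 = 1.45^2 = 2.1025
Crown area = 3.141593 * 2.1025 = 6.60520 m^2
N * area / 10000 * 100 = 537 * 6.60520 / 10000 * 100 = 35.4699
CC = min(100, 35.4699) = 35.4699 ≈ 35.5%

35.5%


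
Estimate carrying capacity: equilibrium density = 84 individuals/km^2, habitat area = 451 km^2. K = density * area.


K = 84 * 451 = 37884 individuals

37884 individuals


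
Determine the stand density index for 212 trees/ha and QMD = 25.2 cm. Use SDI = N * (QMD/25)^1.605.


QMD/25 = 25.2/25 = 1.008
(1.008)^1.605 = exp(1.605 * ln(1.008)) = exp(1.605 * 0.00796817) = exp(0.0127889) = 1.01287
SDI = 212 * 1.01287 = 214.728 ≈ 215

215


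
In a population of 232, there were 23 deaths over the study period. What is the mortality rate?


Mortality rate = 23 / 232 = 0.099138 ≈ 0.0991

0.0991


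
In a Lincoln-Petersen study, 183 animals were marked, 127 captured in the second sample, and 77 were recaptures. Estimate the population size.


N = M * C / R = 183 * 127 / 77 = 23241 / 77 = 301.83 ≈ 302

302 individuals


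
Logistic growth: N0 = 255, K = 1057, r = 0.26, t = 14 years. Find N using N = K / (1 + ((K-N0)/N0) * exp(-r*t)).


(K - N0)/N0 = (1057 - 255)/255 = 802/255 = 3.14510
r*t = 0.26 * 14 = 3.64; exp(-3.64) = 0.0262523
3.14510 * 0.0262523 = 0.0825661
1 + 0.0825661 = 1.08257
N = 1057 / 1.08257 = 976.380 ≈ 976

976


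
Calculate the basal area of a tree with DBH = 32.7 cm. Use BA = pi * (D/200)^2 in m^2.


D/200 = 32.7/200 = 0.1635 m
(D/200)^2 = 0.1635^2 = 0.02673225
BA = 3.141593 * 0.02673225 = 0.0839818 ≈ 0.0840 m^2

0.0840 m^2


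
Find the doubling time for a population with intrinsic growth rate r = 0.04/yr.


td = ln(2) / 0.04 = 0.693147 / 0.04 = 17.3287 ≈ 17.3 years

17.3 years


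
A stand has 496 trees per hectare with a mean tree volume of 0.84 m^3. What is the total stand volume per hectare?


V_stand = 496 * 0.84 = 416.64 ≈ 416.6 m^3/ha

416.6 m^3/ha


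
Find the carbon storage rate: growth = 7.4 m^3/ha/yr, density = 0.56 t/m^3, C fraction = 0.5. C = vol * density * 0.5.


C = 7.4 * 0.56 * 0.5 = 2.072 ≈ 2.07 t C/ha/yr

2.07 t C/ha/yr


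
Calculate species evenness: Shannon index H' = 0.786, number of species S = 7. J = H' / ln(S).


ln(7) = 1.94591
J = H' / ln(S) = 0.786 / 1.94591 = 0.403924 ≈ 0.4039

0.4039


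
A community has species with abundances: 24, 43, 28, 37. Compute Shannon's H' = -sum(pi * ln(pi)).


Total N = 24 + 43 + 28 + 37 = 132
Per-species terms:
  p = 24/132 = 0.181818; ln(p) = -1.704749; p*ln(p) = 0.181818 * (-1.704749) = -0.309954
  p = 43/132 = 0.325758; ln(p) = -1.121601; p*ln(p) = 0.325758 * (-1.121601) = -0.365370
  p = 28/132 = 0.212121; ln(p) = -1.550598; p*ln(p) = 0.212121 * (-1.550598) = -0.328914
  p = 37/132 = 0.280303; ln(p) = -1.271884; p*ln(p) = 0.280303 * (-1.271884) = -0.356513
sum(p*ln(p)) = (-0.309954) + (-0.365370) + (-0.328914) + (-0.356513) = -1.360751
H' = -(-1.360751) = 1.360751 ≈ 1.3608

1.3608


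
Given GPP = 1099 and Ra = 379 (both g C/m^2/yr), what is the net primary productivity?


NPP = GPP - Ra = 1099 - 379 = 720 g C/m^2/yr

720 g C/m^2/yr


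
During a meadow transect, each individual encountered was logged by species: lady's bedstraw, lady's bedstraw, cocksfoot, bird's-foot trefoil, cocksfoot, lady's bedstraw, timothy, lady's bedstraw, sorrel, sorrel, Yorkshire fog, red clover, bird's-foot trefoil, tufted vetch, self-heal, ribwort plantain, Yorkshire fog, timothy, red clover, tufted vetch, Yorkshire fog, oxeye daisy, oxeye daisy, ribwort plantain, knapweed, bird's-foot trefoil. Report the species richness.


Total individuals logged = 26
Distinct species (count of individuals): lady's bedstraw (4), cocksfoot (2), bird's-foot trefoil (3), timothy (2), sorrel (2), Yorkshire fog (3), red clover (2), tufted vetch (2), self-heal (1), ribwort plantain (2), oxeye daisy (2), knapweed (1)
Species richness = number of distinct species = 12

12


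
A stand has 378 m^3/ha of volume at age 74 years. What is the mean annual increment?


MAI = 378 / 74 = 5.1081 ≈ 5.11 m^3/ha/yr

5.11 m^3/ha/yr


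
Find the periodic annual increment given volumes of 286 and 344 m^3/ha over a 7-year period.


PAI = (V2 - V1) / period = (344 - 286) / 7 = 58 / 7 = 8.2857 ≈ 8.29 m^3/ha/yr

8.29 m^3/ha/yr


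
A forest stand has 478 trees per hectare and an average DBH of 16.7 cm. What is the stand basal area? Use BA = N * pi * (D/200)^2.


(D/200)^2 = (16.7/200)^2 = 0.0835^2 = 0.00697225
Individual BA = 3.141593 * 0.00697225 = 0.0219040 m^2
Stand BA = 478 * 0.0219040 = 10.4701 ≈ 10.47 m^2/ha

10.47 m^2/ha


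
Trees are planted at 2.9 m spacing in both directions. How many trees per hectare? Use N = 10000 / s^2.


N = 10000 / 2.9^2 = 10000 / 8.41 = 1189.06 ≈ 1189 trees/ha

1189 trees/ha


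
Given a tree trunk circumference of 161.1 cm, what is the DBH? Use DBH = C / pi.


DBH = C / pi = 161.1 / 3.141593 = 51.2797 ≈ 51.28 cm

51.28 cm


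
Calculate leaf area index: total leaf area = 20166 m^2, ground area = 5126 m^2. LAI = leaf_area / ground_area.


LAI = 20166 / 5126 = 3.9341 ≈ 3.93

3.93


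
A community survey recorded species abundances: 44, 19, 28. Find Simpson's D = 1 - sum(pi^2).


Total N = 44 + 19 + 28 = 91
Per-species terms:
  p = 44/91 = 0.483516; p^2 = 0.483516^2 = 0.233788
  p = 19/91 = 0.208791; p^2 = 0.208791^2 = 0.043594
  p = 28/91 = 0.307692; p^2 = 0.307692^2 = 0.094674
sum(p^2) = 0.233788 + 0.043594 + 0.094674 = 0.372056
D = 1 - 0.372056 = 0.627944 ≈ 0.6279

0.6279


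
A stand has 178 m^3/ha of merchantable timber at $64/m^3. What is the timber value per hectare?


Value = 178 * 64 = $11392/ha

$11392/ha


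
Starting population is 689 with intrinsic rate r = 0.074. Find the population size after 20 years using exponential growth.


r*t = 0.074 * 20 = 1.48
exp(1.48) = 4.39295
N = 689 * 4.39295 = 3026.74 ≈ 3027

3027


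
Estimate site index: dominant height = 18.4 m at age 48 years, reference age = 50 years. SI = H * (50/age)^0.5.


50/48 = 1.04167
(1.04167)^0.5 = 1.02062
SI = 18.4 * 1.02062 = 18.7794 ≈ 18.8 m

18.8 m


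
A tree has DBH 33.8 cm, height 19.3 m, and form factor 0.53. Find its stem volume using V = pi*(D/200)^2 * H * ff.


(D/200)^2 = (33.8/200)^2 = 0.169^2 = 0.028561
BA = 3.141593 * 0.028561 = 0.0897270 m^2
V = 0.0897270 * 19.3 * 0.53 = 0.917817 ≈ 0.918 m^3

0.918 m^3


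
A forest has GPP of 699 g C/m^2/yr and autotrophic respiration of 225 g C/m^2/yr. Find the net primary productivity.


NPP = GPP - Ra = 699 - 225 = 474 g C/m^2/yr

474 g C/m^2/yr


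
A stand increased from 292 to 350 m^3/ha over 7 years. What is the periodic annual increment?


PAI = (V2 - V1) / period = (350 - 292) / 7 = 58 / 7 = 8.2857 ≈ 8.29 m^3/ha/yr

8.29 m^3/ha/yr


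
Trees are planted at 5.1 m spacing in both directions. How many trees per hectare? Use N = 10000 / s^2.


N = 10000 / 5.1^2 = 10000 / 26.01 = 384.468 ≈ 384 trees/ha

384 trees/ha


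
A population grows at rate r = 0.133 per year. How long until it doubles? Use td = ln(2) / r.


td = ln(2) / 0.133 = 0.693147 / 0.133 = 5.21163 ≈ 5.2 years

5.2 years


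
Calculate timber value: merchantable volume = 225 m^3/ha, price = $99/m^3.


Value = 225 * 99 = $22275/ha

$22275/ha


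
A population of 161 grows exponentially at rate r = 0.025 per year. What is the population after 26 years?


r*t = 0.025 * 26 = 0.65
exp(0.65) = 1.91554
N = 161 * 1.91554 = 308.402 ≈ 308

308


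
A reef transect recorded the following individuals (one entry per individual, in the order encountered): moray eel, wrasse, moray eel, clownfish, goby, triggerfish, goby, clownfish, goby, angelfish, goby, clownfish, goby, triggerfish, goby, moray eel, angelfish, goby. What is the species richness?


Total individuals logged = 18
Distinct species (count of individuals): moray eel (3), wrasse (1), clownfish (3), goby (7), triggerfish (2), angelfish (2)
Species richness = number of distinct species = 6

6


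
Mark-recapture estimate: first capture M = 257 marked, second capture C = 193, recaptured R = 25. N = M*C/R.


N = M * C / R = 257 * 193 / 25 = 49601 / 25 = 1984.04 ≈ 1984

1984 individuals


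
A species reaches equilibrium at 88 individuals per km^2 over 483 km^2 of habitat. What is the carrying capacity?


K = 88 * 483 = 42504 individuals

42504 individuals


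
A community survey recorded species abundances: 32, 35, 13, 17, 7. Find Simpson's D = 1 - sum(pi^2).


Total N = 32 + 35 + 13 + 17 + 7 = 104
Per-species terms:
  p = 32/104 = 0.307692; p^2 = 0.307692^2 = 0.094674
  p = 35/104 = 0.336538; p^2 = 0.336538^2 = 0.113258
  p = 13/104 = 0.125000; p^2 = 0.125000^2 = 0.015625
  p = 17/104 = 0.163462; p^2 = 0.163462^2 = 0.026720
  p = 7/104 = 0.067308; p^2 = 0.067308^2 = 0.004530
sum(p^2) = 0.094674 + 0.113258 + 0.015625 + 0.026720 + 0.004530 = 0.254807
D = 1 - 0.254807 = 0.745193 ≈ 0.7452

0.7452


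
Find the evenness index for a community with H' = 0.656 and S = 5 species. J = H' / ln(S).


ln(5) = 1.60944
J = H' / ln(S) = 0.656 / 1.60944 = 0.407595 ≈ 0.4076

0.4076


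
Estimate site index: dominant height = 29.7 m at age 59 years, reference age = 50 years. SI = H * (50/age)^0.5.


50/59 = 0.847458
(0.847458)^0.5 = 0.920575
SI = 29.7 * 0.920575 = 27.3411 ≈ 27.3 m

27.3 m


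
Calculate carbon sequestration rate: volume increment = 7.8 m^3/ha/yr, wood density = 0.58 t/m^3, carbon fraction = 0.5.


C = 7.8 * 0.58 * 0.5 = 2.262 ≈ 2.26 t C/ha/yr

2.26 t C/ha/yr


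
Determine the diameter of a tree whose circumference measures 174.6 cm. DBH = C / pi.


DBH = C / pi = 174.6 / 3.141593 = 55.5769 ≈ 55.58 cm

55.58 cm


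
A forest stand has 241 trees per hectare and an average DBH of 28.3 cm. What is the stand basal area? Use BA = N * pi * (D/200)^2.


(D/200)^2 = (28.3/200)^2 = 0.1415^2 = 0.02002225
Individual BA = 3.141593 * 0.02002225 = 0.0629018 m^2
Stand BA = 241 * 0.0629018 = 15.1593 ≈ 15.16 m^2/ha

15.16 m^2/ha


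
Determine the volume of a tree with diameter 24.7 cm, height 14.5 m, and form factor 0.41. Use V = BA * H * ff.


(D/200)^2 = (24.7/200)^2 = 0.1235^2 = 0.01525225
BA = 3.141593 * 0.01525225 = 0.0479164 m^2
V = 0.0479164 * 14.5 * 0.41 = 0.284863 ≈ 0.285 m^3

0.285 m^3


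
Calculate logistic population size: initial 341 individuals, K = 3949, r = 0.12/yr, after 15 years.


(K - N0)/N0 = (3949 - 341)/341 = 3608/341 = 10.5806
r*t = 0.12 * 15 = 1.8; exp(-1.8) = 0.165299
10.5806 * 0.165299 = 1.74896
1 + 1.74896 = 2.74896
N = 3949 / 2.74896 = 1436.54 ≈ 1437

1437


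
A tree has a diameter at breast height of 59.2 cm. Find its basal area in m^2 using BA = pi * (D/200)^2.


D/200 = 59.2/200 = 0.296 m
(D/200)^2 = 0.296^2 = 0.087616
BA = 3.141593 * 0.087616 = 0.275254 ≈ 0.2753 m^2

0.2753 m^2


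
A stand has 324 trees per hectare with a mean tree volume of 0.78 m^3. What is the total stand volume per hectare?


V_stand = 324 * 0.78 = 252.72 ≈ 252.7 m^3/ha

252.7 m^3/ha


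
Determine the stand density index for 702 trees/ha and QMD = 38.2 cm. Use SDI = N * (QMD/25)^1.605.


QMD/25 = 38.2/25 = 1.528
(1.528)^1.605 = exp(1.605 * ln(1.528)) = exp(1.605 * 0.423960) = exp(0.680456) = 1.97478
SDI = 702 * 1.97478 = 1386.30 ≈ 1386

1386


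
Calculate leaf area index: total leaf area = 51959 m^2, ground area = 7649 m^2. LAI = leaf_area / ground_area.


LAI = 51959 / 7649 = 6.7929 ≈ 6.79

6.79


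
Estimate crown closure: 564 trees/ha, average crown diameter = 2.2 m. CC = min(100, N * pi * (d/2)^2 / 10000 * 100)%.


(d/2)^2 = (2.2/2)^2 = 1.1^2 = 1.21
Crown area = 3.141593 * 1.21 = 3.80133 m^2
N * area / 10000 * 100 = 564 * 3.80133 / 10000 * 100 = 21.4395
CC = min(100, 21.4395) = 21.4395 ≈ 21.4%

21.4%


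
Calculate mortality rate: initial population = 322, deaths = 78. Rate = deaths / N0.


Mortality rate = 78 / 322 = 0.242236 ≈ 0.2422

0.2422


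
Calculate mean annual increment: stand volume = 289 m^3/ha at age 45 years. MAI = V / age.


MAI = 289 / 45 = 6.4222 ≈ 6.42 m^3/ha/yr

6.42 m^3/ha/yr


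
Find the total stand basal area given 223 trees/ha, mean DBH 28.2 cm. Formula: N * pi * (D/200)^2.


(D/200)^2 = (28.2/200)^2 = 0.141^2 = 0.019881
Individual BA = 3.141593 * 0.019881 = 0.0624580 m^2
Stand BA = 223 * 0.0624580 = 13.9281 ≈ 13.93 m^2/ha

13.93 m^2/ha


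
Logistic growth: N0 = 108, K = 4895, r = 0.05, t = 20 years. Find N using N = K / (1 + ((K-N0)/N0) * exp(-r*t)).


(K - N0)/N0 = (4895 - 108)/108 = 4787/108 = 44.3241
r*t = 0.05 * 20 = 1; exp(-1) = 0.367879
44.3241 * 0.367879 = 16.3059
1 + 16.3059 = 17.3059
N = 4895 / 17.3059 = 282.852 ≈ 283

283


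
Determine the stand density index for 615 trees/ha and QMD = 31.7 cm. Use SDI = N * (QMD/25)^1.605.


QMD/25 = 31.7/25 = 1.268
(1.268)^1.605 = exp(1.605 * ln(1.268)) = exp(1.605 * 0.237441) = exp(0.381093) = 1.46388
SDI = 615 * 1.46388 = 900.286 ≈ 900

900


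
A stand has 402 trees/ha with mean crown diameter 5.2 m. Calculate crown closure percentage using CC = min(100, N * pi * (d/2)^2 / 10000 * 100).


(d/2)^2 = (5.2/2)^2 = 2.6^2 = 6.76
Crown area = 3.141593 * 6.76 = 21.2372 m^2
N * area / 10000 * 100 = 402 * 21.2372 / 10000 * 100 = 85.3735
CC = min(100, 85.3735) = 85.3735 ≈ 85.4%

85.4%


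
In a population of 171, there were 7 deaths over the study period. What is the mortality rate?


Mortality rate = 7 / 171 = 0.040936 ≈ 0.0409

0.0409


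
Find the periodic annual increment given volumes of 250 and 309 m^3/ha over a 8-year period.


PAI = (V2 - V1) / period = (309 - 250) / 8 = 59 / 8 = 7.3750 ≈ 7.38 m^3/ha/yr

7.38 m^3/ha/yr


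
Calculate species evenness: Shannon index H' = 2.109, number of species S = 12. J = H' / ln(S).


ln(12) = 2.48491
J = H' / ln(S) = 2.109 / 2.48491 = 0.848723 ≈ 0.8487

0.8487


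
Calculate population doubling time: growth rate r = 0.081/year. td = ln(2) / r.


td = ln(2) / 0.081 = 0.693147 / 0.081 = 8.55737 ≈ 8.6 years

8.6 years


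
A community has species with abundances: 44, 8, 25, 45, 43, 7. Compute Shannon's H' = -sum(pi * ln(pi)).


Total N = 44 + 8 + 25 + 45 + 43 + 7 = 172
Per-species terms:
  p = 44/172 = 0.255814; ln(p) = -1.363305; p*ln(p) = 0.255814 * (-1.363305) = -0.348753
  p = 8/172 = 0.046512; ln(p) = -3.068045; p*ln(p) = 0.046512 * (-3.068045) = -0.142701
  p = 25/172 = 0.145349; ln(p) = -1.928618; p*ln(p) = 0.145349 * (-1.928618) = -0.280323
  p = 45/172 = 0.261628; ln(p) = -1.340832; p*ln(p) = 0.261628 * (-1.340832) = -0.350799
  p = 43/172 = 0.250000; ln(p) = -1.386294; p*ln(p) = 0.250000 * (-1.386294) = -0.346574
  p = 7/172 = 0.040698; ln(p) = -3.201576; p*ln(p) = 0.040698 * (-3.201576) = -0.130298
sum(p*ln(p)) = (-0.348753) + (-0.142701) + (-0.280323) + (-0.350799) + (-0.346574) + (-0.130298) = -1.599448
H' = -(-1.599448) = 1.599448 ≈ 1.5994

1.5994


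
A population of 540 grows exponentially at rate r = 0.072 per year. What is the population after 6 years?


r*t = 0.072 * 6 = 0.432
exp(0.432) = 1.54034
N = 540 * 1.54034 = 831.784 ≈ 832

832


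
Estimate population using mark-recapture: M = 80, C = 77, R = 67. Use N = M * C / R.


N = M * C / R = 80 * 77 / 67 = 6160 / 67 = 91.94 ≈ 92

92 individuals


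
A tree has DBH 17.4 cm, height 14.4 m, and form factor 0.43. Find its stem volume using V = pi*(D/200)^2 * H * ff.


(D/200)^2 = (17.4/200)^2 = 0.087^2 = 0.007569
BA = 3.141593 * 0.007569 = 0.0237787 m^2
V = 0.0237787 * 14.4 * 0.43 = 0.147238 ≈ 0.147 m^3

0.147 m^3


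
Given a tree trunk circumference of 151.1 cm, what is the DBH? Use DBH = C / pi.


DBH = C / pi = 151.1 / 3.141593 = 48.0966 ≈ 48.10 cm

48.10 cm


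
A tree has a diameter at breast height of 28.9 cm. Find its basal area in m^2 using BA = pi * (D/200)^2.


D/200 = 28.9/200 = 0.1445 m
(D/200)^2 = 0.1445^2 = 0.02088025
BA = 3.141593 * 0.02088025 = 0.0655972 ≈ 0.0656 m^2

0.0656 m^2


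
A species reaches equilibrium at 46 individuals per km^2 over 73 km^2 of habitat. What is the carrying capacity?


K = 46 * 73 = 3358 individuals

3358 individuals


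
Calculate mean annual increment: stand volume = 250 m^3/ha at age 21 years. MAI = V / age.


MAI = 250 / 21 = 11.9048 ≈ 11.90 m^3/ha/yr

11.90 m^3/ha/yr


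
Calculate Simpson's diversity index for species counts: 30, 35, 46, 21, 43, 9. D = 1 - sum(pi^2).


Total N = 30 + 35 + 46 + 21 + 43 + 9 = 184
Per-species terms:
  p = 30/184 = 0.163043; p^2 = 0.163043^2 = 0.026583
  p = 35/184 = 0.190217; p^2 = 0.190217^2 = 0.036183
  p = 46/184 = 0.250000; p^2 = 0.250000^2 = 0.062500
  p = 21/184 = 0.114130; p^2 = 0.114130^2 = 0.013026
  p = 43/184 = 0.233696; p^2 = 0.233696^2 = 0.054614
  p = 9/184 = 0.048913; p^2 = 0.048913^2 = 0.002392
sum(p^2) = 0.026583 + 0.036183 + 0.062500 + 0.013026 + 0.054614 + 0.002392 = 0.195298
D = 1 - 0.195298 = 0.804702 ≈ 0.8047

0.8047


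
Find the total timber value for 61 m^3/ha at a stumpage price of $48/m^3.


Value = 61 * 48 = $2928/ha

$2928/ha


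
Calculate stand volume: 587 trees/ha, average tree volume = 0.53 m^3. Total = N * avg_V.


V_stand = 587 * 0.53 = 311.11 ≈ 311.1 m^3/ha

311.1 m^3/ha


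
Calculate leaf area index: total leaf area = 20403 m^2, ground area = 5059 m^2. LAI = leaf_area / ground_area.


LAI = 20403 / 5059 = 4.0330 ≈ 4.03

4.03


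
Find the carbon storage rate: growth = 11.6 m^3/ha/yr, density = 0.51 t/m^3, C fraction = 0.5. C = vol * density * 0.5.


C = 11.6 * 0.51 * 0.5 = 2.958 ≈ 2.96 t C/ha/yr

2.96 t C/ha/yr


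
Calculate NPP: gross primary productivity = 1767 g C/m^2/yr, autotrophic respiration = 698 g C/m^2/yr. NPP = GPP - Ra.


NPP = GPP - Ra = 1767 - 698 = 1069 g C/m^2/yr

1069 g C/m^2/yr


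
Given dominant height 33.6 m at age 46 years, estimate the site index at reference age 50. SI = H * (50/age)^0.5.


50/46 = 1.08696
(1.08696)^0.5 = 1.04257
SI = 33.6 * 1.04257 = 35.0304 ≈ 35.0 m

35.0 m


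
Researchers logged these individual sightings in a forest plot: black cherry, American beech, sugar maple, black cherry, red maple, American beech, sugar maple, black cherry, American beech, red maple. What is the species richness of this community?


Total individuals logged = 10
Distinct species (count of individuals): black cherry (3), American beech (3), sugar maple (2), red maple (2)
Species richness = number of distinct species = 4

4


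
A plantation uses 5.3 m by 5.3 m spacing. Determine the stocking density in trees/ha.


N = 10000 / 5.3^2 = 10000 / 28.09 = 355.999 ≈ 356 trees/ha

356 trees/ha


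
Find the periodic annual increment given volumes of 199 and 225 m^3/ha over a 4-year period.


PAI = (V2 - V1) / period = (225 - 199) / 4 = 26 / 4 = 6.50 m^3/ha/yr

6.50 m^3/ha/yr


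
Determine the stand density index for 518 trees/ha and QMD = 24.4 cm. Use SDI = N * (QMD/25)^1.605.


QMD/25 = 24.4/25 = 0.976
(0.976)^1.605 = exp(1.605 * ln(0.976)) = exp(1.605 * (-0.0242927)) = exp(-0.0389898) = 0.961761
SDI = 518 * 0.961761 = 498.192 ≈ 498

498


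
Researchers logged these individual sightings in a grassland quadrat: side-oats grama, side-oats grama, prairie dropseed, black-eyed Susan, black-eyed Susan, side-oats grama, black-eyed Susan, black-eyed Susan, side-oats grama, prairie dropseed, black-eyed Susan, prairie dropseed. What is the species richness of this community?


Total individuals logged = 12
Distinct species (count of individuals): side-oats grama (4), prairie dropseed (3), black-eyed Susan (5)
Species richness = number of distinct species = 3

3


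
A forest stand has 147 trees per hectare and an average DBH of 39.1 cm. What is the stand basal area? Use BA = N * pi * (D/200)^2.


(D/200)^2 = (39.1/200)^2 = 0.1955^2 = 0.03822025
Individual BA = 3.141593 * 0.03822025 = 0.120072 m^2
Stand BA = 147 * 0.120072 = 17.6506 ≈ 17.65 m^2/ha

17.65 m^2/ha


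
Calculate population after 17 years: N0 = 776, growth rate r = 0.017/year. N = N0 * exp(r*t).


r*t = 0.017 * 17 = 0.289
exp(0.289) = 1.33509
N = 776 * 1.33509 = 1036.03 ≈ 1036

1036


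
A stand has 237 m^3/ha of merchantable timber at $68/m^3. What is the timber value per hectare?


Value = 237 * 68 = $16116/ha

$16116/ha


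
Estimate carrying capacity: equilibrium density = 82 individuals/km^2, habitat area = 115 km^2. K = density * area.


K = 82 * 115 = 9430 individuals

9430 individuals


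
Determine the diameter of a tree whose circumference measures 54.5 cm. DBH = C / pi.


DBH = C / pi = 54.5 / 3.141593 = 17.3479 ≈ 17.35 cm

17.35 cm


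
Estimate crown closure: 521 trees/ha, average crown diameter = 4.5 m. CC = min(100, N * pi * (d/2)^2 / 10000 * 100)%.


(d/2)^2 = (4.5/2)^2 = 2.25^2 = 5.0625
Crown area = 3.141593 * 5.0625 = 15.9043 m^2
N * area / 10000 * 100 = 521 * 15.9043 / 10000 * 100 = 82.8614
CC = min(100, 82.8614) = 82.8614 ≈ 82.9%

82.9%


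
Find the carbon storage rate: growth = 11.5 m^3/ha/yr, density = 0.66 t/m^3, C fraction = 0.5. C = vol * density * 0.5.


C = 11.5 * 0.66 * 0.5 = 3.795 ≈ 3.80 t C/ha/yr

3.80 t C/ha/yr


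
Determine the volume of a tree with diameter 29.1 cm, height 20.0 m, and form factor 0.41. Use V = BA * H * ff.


(D/200)^2 = (29.1/200)^2 = 0.1455^2 = 0.02117025
BA = 3.141593 * 0.02117025 = 0.0665083 m^2
V = 0.0665083 * 20.0 * 0.41 = 0.545368 ≈ 0.545 m^3

0.545 m^3


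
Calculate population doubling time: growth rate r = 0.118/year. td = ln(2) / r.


td = ln(2) / 0.118 = 0.693147 / 0.118 = 5.87413 ≈ 5.9 years

5.9 years


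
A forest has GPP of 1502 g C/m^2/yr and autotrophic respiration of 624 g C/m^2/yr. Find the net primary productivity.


NPP = GPP - Ra = 1502 - 624 = 878 g C/m^2/yr

878 g C/m^2/yr


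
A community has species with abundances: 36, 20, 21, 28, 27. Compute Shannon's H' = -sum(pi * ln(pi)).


Total N = 36 + 20 + 21 + 28 + 27 = 132
Per-species terms:
  p = 36/132 = 0.272727; ln(p) = -1.299284; p*ln(p) = 0.272727 * (-1.299284) = -0.354350
  p = 20/132 = 0.151515; ln(p) = -1.887071; p*ln(p) = 0.151515 * (-1.887071) = -0.285920
  p = 21/132 = 0.159091; ln(p) = -1.838279; p*ln(p) = 0.159091 * (-1.838279) = -0.292454
  p = 28/132 = 0.212121; ln(p) = -1.550598; p*ln(p) = 0.212121 * (-1.550598) = -0.328914
  p = 27/132 = 0.204545; ln(p) = -1.586967; p*ln(p) = 0.204545 * (-1.586967) = -0.324606
sum(p*ln(p)) = (-0.354350) + (-0.285920) + (-0.292454) + (-0.328914) + (-0.324606) = -1.586244
H' = -(-1.586244) = 1.586244 ≈ 1.5862

1.5862


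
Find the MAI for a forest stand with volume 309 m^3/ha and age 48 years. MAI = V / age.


MAI = 309 / 48 = 6.4375 ≈ 6.44 m^3/ha/yr

6.44 m^3/ha/yr


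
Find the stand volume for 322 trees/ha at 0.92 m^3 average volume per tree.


V_stand = 322 * 0.92 = 296.24 ≈ 296.2 m^3/ha

296.2 m^3/ha


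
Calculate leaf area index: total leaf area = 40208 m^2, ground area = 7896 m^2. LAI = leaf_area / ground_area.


LAI = 40208 / 7896 = 5.0922 ≈ 5.09

5.09


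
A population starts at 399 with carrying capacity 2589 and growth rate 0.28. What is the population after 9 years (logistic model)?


(K - N0)/N0 = (2589 - 399)/399 = 2190/399 = 5.48872
r*t = 0.28 * 9 = 2.52; exp(-2.52) = 0.0804596
5.48872 * 0.0804596 = 0.441620
1 + 0.441620 = 1.44162
N = 2589 / 1.44162 = 1795.90 ≈ 1796

1796


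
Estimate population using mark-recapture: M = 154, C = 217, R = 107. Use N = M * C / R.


N = M * C / R = 154 * 217 / 107 = 33418 / 107 = 312.32 ≈ 312

312 individuals


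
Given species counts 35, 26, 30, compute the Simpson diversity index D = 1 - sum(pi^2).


Total N = 35 + 26 + 30 = 91
Per-species terms:
  p = 35/91 = 0.384615; p^2 = 0.384615^2 = 0.147929
  p = 26/91 = 0.285714; p^2 = 0.285714^2 = 0.081632
  p = 30/91 = 0.329670; p^2 = 0.329670^2 = 0.108682
sum(p^2) = 0.147929 + 0.081632 + 0.108682 = 0.338243
D = 1 - 0.338243 = 0.661757 ≈ 0.6618

0.6618


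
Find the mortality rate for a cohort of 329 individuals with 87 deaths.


Mortality rate = 87 / 329 = 0.264438 ≈ 0.2644

0.2644


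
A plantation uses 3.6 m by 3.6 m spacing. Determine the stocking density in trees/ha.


N = 10000 / 3.6^2 = 10000 / 12.96 = 771.605 ≈ 772 trees/ha

772 trees/ha


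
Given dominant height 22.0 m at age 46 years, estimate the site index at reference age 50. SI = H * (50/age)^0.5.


50/46 = 1.08696
(1.08696)^0.5 = 1.04257
SI = 22.0 * 1.04257 = 22.9365 ≈ 22.9 m

22.9 m


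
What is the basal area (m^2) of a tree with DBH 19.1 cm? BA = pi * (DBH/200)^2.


D/200 = 19.1/200 = 0.0955 m
(D/200)^2 = 0.0955^2 = 0.00912025
BA = 3.141593 * 0.00912025 = 0.0286521 ≈ 0.0287 m^2

0.0287 m^2


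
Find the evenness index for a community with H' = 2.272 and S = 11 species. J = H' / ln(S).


ln(11) = 2.39790
J = H' / ln(S) = 2.272 / 2.39790 = 0.947496 ≈ 0.9475

0.9475


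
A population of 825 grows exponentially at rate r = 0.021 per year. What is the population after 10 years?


r*t = 0.021 * 10 = 0.21
exp(0.21) = 1.23368
N = 825 * 1.23368 = 1017.79 ≈ 1018

1018


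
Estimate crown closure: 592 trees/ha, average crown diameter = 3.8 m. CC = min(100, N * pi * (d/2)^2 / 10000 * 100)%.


(d/2)^2 = (3.8/2)^2 = 1.9^2 = 3.61
Crown area = 3.141593 * 3.61 = 11.3412 m^2
N * area / 10000 * 100 = 592 * 11.3412 / 10000 * 100 = 67.1399
CC = min(100, 67.1399) = 67.1399 ≈ 67.1%

67.1%


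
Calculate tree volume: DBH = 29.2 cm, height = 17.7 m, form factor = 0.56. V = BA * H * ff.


(D/200)^2 = (29.2/200)^2 = 0.146^2 = 0.021316
BA = 3.141593 * 0.021316 = 0.0669662 m^2
V = 0.0669662 * 17.7 * 0.56 = 0.663769 ≈ 0.664 m^3

0.664 m^3


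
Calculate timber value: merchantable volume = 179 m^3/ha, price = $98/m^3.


Value = 179 * 98 = $17542/ha

$17542/ha


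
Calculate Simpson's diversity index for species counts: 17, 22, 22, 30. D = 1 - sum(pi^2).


Total N = 17 + 22 + 22 + 30 = 91
Per-species terms:
  p = 17/91 = 0.186813; p^2 = 0.186813^2 = 0.034899
  p = 22/91 = 0.241758; p^2 = 0.241758^2 = 0.058447
  p = 22/91 = 0.241758; p^2 = 0.241758^2 = 0.058447
  p = 30/91 = 0.329670; p^2 = 0.329670^2 = 0.108682
sum(p^2) = 0.034899 + 0.058447 + 0.058447 + 0.108682 = 0.260475
D = 1 - 0.260475 = 0.739525 ≈ 0.7395

0.7395


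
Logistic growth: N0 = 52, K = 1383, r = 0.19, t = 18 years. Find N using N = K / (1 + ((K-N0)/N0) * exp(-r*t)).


(K - N0)/N0 = (1383 - 52)/52 = 1331/52 = 25.5962
r*t = 0.19 * 18 = 3.42; exp(-3.42) = 0.0327124
25.5962 * 0.0327124 = 0.837313
1 + 0.837313 = 1.83731
N = 1383 / 1.83731 = 752.731 ≈ 753

753


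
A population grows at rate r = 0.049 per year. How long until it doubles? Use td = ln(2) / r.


td = ln(2) / 0.049 = 0.693147 / 0.049 = 14.1459 ≈ 14.1 years

14.1 years


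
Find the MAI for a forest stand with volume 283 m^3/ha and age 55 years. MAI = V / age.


MAI = 283 / 55 = 5.1455 ≈ 5.15 m^3/ha/yr

5.15 m^3/ha/yr


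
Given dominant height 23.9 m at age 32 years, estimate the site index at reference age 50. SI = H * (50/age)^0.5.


50/32 = 1.56250
(1.56250)^0.5 = 1.25000
SI = 23.9 * 1.25000 = 29.8750 ≈ 29.9 m

29.9 m


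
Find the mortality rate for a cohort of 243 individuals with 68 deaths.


Mortality rate = 68 / 243 = 0.279835 ≈ 0.2798

0.2798


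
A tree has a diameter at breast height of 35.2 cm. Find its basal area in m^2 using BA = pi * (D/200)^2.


D/200 = 35.2/200 = 0.176 m
(D/200)^2 = 0.176^2 = 0.030976
BA = 3.141593 * 0.030976 = 0.0973140 ≈ 0.0973 m^2

0.0973 m^2


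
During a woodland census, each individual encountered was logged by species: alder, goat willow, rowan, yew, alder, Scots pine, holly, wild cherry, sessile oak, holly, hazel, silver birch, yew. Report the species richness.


Total individuals logged = 13
Distinct species (count of individuals): alder (2), goat willow (1), rowan (1), yew (2), Scots pine (1), holly (2), wild cherry (1), sessile oak (1), hazel (1), silver birch (1)
Species richness = number of distinct species = 10

10


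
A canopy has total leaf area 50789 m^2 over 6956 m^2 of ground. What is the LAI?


LAI = 50789 / 6956 = 7.3015 ≈ 7.30

7.30


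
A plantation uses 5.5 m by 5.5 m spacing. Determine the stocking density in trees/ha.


N = 10000 / 5.5^2 = 10000 / 30.25 = 330.579 ≈ 331 trees/ha

331 trees/ha


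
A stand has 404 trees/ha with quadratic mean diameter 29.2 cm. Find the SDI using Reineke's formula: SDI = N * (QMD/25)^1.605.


QMD/25 = 29.2/25 = 1.168
(1.168)^1.605 = exp(1.605 * ln(1.168)) = exp(1.605 * 0.155293) = exp(0.249245) = 1.28306
SDI = 404 * 1.28306 = 518.356 ≈ 518

518


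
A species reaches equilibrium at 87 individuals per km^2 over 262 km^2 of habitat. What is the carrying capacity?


K = 87 * 262 = 22794 individuals

22794 individuals


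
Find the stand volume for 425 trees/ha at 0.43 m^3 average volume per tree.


V_stand = 425 * 0.43 = 182.75 ≈ 182.8 m^3/ha

182.8 m^3/ha


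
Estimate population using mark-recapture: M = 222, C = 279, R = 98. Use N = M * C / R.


N = M * C / R = 222 * 279 / 98 = 61938 / 98 = 632.02 ≈ 632

632 individuals


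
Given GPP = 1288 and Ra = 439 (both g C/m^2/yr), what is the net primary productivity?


NPP = GPP - Ra = 1288 - 439 = 849 g C/m^2/yr

849 g C/m^2/yr


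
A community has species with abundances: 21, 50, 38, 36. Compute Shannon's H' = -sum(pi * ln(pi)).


Total N = 21 + 50 + 38 + 36 = 145
Per-species terms:
  p = 21/145 = 0.144828; ln(p) = -1.932208; p*ln(p) = 0.144828 * (-1.932208) = -0.279838
  p = 50/145 = 0.344828; ln(p) = -1.064710; p*ln(p) = 0.344828 * (-1.064710) = -0.367142
  p = 38/145 = 0.262069; ln(p) = -1.339147; p*ln(p) = 0.262069 * (-1.339147) = -0.350949
  p = 36/145 = 0.248276; ln(p) = -1.393214; p*ln(p) = 0.248276 * (-1.393214) = -0.345902
sum(p*ln(p)) = (-0.279838) + (-0.367142) + (-0.350949) + (-0.345902) = -1.343831
H' = -(-1.343831) = 1.343831 ≈ 1.3438

1.3438


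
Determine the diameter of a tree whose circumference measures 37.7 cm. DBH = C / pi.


DBH = C / pi = 37.7 / 3.141593 = 12.0003 ≈ 12.00 cm

12.00 cm


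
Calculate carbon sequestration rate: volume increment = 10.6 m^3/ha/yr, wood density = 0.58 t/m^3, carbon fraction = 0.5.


C = 10.6 * 0.58 * 0.5 = 3.074 ≈ 3.07 t C/ha/yr

3.07 t C/ha/yr


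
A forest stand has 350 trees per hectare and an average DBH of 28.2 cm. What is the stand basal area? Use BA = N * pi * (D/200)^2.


(D/200)^2 = (28.2/200)^2 = 0.141^2 = 0.019881
Individual BA = 3.141593 * 0.019881 = 0.0624580 m^2
Stand BA = 350 * 0.0624580 = 21.8603 ≈ 21.86 m^2/ha

21.86 m^2/ha


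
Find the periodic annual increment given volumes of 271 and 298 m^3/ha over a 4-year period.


PAI = (V2 - V1) / period = (298 - 271) / 4 = 27 / 4 = 6.75 m^3/ha/yr

6.75 m^3/ha/yr


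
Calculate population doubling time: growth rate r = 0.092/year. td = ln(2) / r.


td = ln(2) / 0.092 = 0.693147 / 0.092 = 7.53421 ≈ 7.5 years

7.5 years


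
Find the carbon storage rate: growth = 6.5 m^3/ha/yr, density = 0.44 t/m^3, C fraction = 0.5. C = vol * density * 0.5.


C = 6.5 * 0.44 * 0.5 = 1.43 t C/ha/yr

1.43 t C/ha/yr


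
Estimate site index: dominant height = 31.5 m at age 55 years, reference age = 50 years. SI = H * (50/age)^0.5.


50/55 = 0.909091
(0.909091)^0.5 = 0.953463
SI = 31.5 * 0.953463 = 30.0341 ≈ 30.0 m

30.0 m


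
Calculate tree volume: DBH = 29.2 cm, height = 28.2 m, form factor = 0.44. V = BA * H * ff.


(D/200)^2 = (29.2/200)^2 = 0.146^2 = 0.021316
BA = 3.141593 * 0.021316 = 0.0669662 m^2
V = 0.0669662 * 28.2 * 0.44 = 0.830917 ≈ 0.831 m^3

0.831 m^3


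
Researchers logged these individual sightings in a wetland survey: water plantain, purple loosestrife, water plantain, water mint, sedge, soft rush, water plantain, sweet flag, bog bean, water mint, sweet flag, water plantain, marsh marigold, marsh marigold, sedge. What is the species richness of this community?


Total individuals logged = 15
Distinct species (count of individuals): water plantain (4), purple loosestrife (1), water mint (2), sedge (2), soft rush (1), sweet flag (2), bog bean (1), marsh marigold (2)
Species richness = number of distinct species = 8

8


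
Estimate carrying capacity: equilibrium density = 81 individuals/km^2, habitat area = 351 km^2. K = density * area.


K = 81 * 351 = 28431 individuals

28431 individuals


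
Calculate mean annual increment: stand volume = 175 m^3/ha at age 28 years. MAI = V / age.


MAI = 175 / 28 = 6.25 m^3/ha/yr

6.25 m^3/ha/yr


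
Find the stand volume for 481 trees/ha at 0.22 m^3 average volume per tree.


V_stand = 481 * 0.22 = 105.82 ≈ 105.8 m^3/ha

105.8 m^3/ha


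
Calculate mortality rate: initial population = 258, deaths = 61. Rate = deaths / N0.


Mortality rate = 61 / 258 = 0.236434 ≈ 0.2364

0.2364


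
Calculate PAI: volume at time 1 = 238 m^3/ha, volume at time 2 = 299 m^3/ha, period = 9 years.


PAI = (V2 - V1) / period = (299 - 238) / 9 = 61 / 9 = 6.7778 ≈ 6.78 m^3/ha/yr

6.78 m^3/ha/yr


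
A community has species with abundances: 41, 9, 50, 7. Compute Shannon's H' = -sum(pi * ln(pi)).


Total N = 41 + 9 + 50 + 7 = 107
Per-species terms:
  p = 41/107 = 0.383178; ln(p) = -0.959256; p*ln(p) = 0.383178 * (-0.959256) = -0.367566
  p = 9/107 = 0.084112; ln(p) = -2.475606; p*ln(p) = 0.084112 * (-2.475606) = -0.208228
  p = 50/107 = 0.467290; ln(p) = -0.760805; p*ln(p) = 0.467290 * (-0.760805) = -0.355517
  p = 7/107 = 0.065421; ln(p) = -2.726912; p*ln(p) = 0.065421 * (-2.726912) = -0.178397
sum(p*ln(p)) = (-0.367566) + (-0.208228) + (-0.355517) + (-0.178397) = -1.109708
H' = -(-1.109708) = 1.109708 ≈ 1.1097

1.1097


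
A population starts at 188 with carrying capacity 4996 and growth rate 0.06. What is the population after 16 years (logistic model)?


(K - N0)/N0 = (4996 - 188)/188 = 4808/188 = 25.5745
r*t = 0.06 * 16 = 0.96; exp(-0.96) = 0.382893
25.5745 * 0.382893 = 9.79230
1 + 9.79230 = 10.7923
N = 4996 / 10.7923 = 462.923 ≈ 463

463


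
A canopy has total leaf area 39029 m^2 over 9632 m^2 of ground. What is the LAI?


LAI = 39029 / 9632 = 4.0520 ≈ 4.05

4.05


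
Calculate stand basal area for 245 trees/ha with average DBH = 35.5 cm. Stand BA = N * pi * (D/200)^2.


(D/200)^2 = (35.5/200)^2 = 0.1775^2 = 0.03150625
Individual BA = 3.141593 * 0.03150625 = 0.0989798 m^2
Stand BA = 245 * 0.0989798 = 24.2501 ≈ 24.25 m^2/ha

24.25 m^2/ha


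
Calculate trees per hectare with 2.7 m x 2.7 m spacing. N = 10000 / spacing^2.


N = 10000 / 2.7^2 = 10000 / 7.29 = 1371.74 ≈ 1372 trees/ha

1372 trees/ha


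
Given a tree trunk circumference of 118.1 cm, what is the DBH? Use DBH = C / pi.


DBH = C / pi = 118.1 / 3.141593 = 37.5924 ≈ 37.59 cm

37.59 cm


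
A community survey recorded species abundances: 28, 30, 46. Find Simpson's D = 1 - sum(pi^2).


Total N = 28 + 30 + 46 = 104
Per-species terms:
  p = 28/104 = 0.269231; p^2 = 0.269231^2 = 0.072485
  p = 30/104 = 0.288462; p^2 = 0.288462^2 = 0.083210
  p = 46/104 = 0.442308; p^2 = 0.442308^2 = 0.195636
sum(p^2) = 0.072485 + 0.083210 + 0.195636 = 0.351331
D = 1 - 0.351331 = 0.648669 ≈ 0.6487

0.6487


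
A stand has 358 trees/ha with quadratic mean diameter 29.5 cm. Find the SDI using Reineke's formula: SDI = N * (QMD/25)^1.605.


QMD/25 = 29.5/25 = 1.18
(1.18)^1.605 = exp(1.605 * ln(1.18)) = exp(1.605 * 0.165514) = exp(0.265650) = 1.30428
SDI = 358 * 1.30428 = 466.932 ≈ 467

467


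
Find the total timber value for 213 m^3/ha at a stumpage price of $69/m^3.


Value = 213 * 69 = $14697/ha

$14697/ha


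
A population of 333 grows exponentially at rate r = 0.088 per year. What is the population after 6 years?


r*t = 0.088 * 6 = 0.528
exp(0.528) = 1.69554
N = 333 * 1.69554 = 564.615 ≈ 565

565


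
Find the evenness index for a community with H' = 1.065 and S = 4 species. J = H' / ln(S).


ln(4) = 1.38629
J = H' / ln(S) = 1.065 / 1.38629 = 0.768238 ≈ 0.7682

0.7682


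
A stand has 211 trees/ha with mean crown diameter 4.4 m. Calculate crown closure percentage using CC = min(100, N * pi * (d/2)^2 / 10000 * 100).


(d/2)^2 = (4.4/2)^2 = 2.2^2 = 4.84
Crown area = 3.141593 * 4.84 = 15.2053 m^2
N * area / 10000 * 100 = 211 * 15.2053 / 10000 * 100 = 32.0832
CC = min(100, 32.0832) = 32.0832 ≈ 32.1%

32.1%
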